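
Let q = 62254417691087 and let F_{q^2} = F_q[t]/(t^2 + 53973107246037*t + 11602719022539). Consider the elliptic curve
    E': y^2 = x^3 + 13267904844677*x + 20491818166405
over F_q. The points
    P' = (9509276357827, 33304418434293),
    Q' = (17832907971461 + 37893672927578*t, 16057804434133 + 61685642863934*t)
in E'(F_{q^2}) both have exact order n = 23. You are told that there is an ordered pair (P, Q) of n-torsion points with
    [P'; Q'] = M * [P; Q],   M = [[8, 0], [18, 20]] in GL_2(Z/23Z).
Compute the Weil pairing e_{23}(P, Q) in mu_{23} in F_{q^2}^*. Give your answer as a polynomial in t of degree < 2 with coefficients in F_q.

40207474690803 + 31516056427147*t

e_{23} is bilinear + alternating on E[23], so e_{23}(8*P, 18*P + 20*Q) = e_{23}(P,Q)^(8*20-0*18).
Inverting 22 mod 23: 22. Thus e_{23}(P,Q) = e(P',Q')^{22}.
Build f_{23,P'} and f_{23,Q'} via the 5-bit ladder of 23=10111_2; evaluate at shifted divisors; quotient in F_{62254417691087^2}.
The quotient is 44018069594861 + 30738361263940*t.
e_{23}(P,Q) = (44018069594861 + 30738361263940*t)^{22} = 40207474690803 + 31516056427147*t.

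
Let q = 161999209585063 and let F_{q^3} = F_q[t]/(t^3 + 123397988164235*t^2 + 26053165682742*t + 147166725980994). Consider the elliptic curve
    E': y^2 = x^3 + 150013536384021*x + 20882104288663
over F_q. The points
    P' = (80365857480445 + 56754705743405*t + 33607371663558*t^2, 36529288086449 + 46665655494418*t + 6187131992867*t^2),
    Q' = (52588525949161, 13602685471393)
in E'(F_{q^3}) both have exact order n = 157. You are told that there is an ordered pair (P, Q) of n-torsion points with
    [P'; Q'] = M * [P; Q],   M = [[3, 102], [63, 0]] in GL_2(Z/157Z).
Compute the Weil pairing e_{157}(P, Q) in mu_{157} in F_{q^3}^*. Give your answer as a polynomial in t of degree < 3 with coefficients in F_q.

105181478779131 + 31753200020188*t + 114486328127208*t^2

Since e_{157}(P,P)=e_{157}(Q,Q)=1 and e_{157}(Q,P)=e_{157}(P,Q)^{-1}, expanding e_{157}(3*P + 102*Q,63*P) leaves e(P,Q)^det(M).
Inverting 11 mod 157: 100. Thus e_{157}(P,Q) = e(P',Q')^{100}.
8-bit Miller (10011101) on E'/F_{161999209585063} with a'=150013536384021, b'=20882104288663: accumulate tangent/chord ratios at Q'+S and P'+S'.
Miller gives e_{157}(P',Q') = 82318065368148 + 68639253360090*t + 118475046079955*t^2 in F_{161999209585063^3}.
Hence e(P,Q) = 105181478779131 + 31753200020188*t + 114486328127208*t^2 in F_{161999209585063^3}^*.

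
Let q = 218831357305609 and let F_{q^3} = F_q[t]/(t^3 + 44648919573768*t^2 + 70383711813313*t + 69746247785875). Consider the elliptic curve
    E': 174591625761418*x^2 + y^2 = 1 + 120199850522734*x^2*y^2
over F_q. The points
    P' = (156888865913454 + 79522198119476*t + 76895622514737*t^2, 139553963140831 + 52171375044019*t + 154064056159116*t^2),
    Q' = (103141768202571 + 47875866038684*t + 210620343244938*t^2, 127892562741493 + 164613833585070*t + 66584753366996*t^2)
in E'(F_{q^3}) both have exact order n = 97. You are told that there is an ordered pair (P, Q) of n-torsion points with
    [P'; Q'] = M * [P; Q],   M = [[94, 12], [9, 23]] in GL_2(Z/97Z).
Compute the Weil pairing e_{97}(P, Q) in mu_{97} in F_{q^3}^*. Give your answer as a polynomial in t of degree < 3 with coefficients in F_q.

80503784969330 + 16045870336279*t + 66014607077598*t^2

e_{97} is bilinear + alternating on E[97], so e_{97}(94*P + 12*Q, 9*P + 23*Q) = e_{97}(P,Q)^(94*23-12*9).
Inverting 17 mod 97: 40. Thus e_{97}(P,Q) = e(P',Q')^{40}.
Edwards a_E,d_E -> Montgomery A=124240376502522,B=27806503174404 -> Weierstrass 137838868823198,120589692487159 via alpha=195019484251098,beta=13597943809671.
n = 97 = (1100001)_2 (7 bits, wt 3); accumulate f_{97,P'}(Q'+S)/f_{97,P'}(S) along the 6-step ladder.
The quotient is 30259241774488 + 183409383205384*t + 149013659895349*t^2.
Hence e(P,Q) = 80503784969330 + 16045870336279*t + 66014607077598*t^2 in F_{218831357305609^3}^*.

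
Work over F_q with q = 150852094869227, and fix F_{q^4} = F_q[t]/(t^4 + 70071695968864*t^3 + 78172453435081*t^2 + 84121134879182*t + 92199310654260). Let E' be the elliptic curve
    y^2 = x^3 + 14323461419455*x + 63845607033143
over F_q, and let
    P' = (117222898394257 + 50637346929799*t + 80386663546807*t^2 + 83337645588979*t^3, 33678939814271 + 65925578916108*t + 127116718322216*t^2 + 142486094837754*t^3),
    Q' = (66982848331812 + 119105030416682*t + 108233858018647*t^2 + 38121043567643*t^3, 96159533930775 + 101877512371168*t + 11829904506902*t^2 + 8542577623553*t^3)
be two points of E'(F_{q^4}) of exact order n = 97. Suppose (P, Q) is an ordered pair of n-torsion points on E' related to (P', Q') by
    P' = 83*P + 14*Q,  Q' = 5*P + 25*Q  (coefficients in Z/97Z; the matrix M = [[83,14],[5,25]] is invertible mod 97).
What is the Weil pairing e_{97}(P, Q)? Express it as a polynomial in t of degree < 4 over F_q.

31696973959324 + 52025394441043*t + 100657598292595*t^2 + 2334438016420*t^3

The 97-Weil pairing on E[97] over F_{150852094869227} is alternating-bilinear: e_{97}(P',Q') = e_{97}(P,Q)^det(M).
So e_{97}(P,Q) = e_{97}(P',Q')^{3}, since 65*3 = 1 mod 97.
7-bit Miller (1100001) on E'/F_{150852094869227} with a'=14323461419455, b'=63845607033143: accumulate tangent/chord ratios at Q'+S and P'+S'.
So e_{97}(P',Q') = 66408952020622 + 91774037849763*t + 75263729175773*t^2 + 6535286364856*t^3.
Hence e(P,Q) = 31696973959324 + 52025394441043*t + 100657598292595*t^2 + 2334438016420*t^3 in F_{150852094869227^4}^*.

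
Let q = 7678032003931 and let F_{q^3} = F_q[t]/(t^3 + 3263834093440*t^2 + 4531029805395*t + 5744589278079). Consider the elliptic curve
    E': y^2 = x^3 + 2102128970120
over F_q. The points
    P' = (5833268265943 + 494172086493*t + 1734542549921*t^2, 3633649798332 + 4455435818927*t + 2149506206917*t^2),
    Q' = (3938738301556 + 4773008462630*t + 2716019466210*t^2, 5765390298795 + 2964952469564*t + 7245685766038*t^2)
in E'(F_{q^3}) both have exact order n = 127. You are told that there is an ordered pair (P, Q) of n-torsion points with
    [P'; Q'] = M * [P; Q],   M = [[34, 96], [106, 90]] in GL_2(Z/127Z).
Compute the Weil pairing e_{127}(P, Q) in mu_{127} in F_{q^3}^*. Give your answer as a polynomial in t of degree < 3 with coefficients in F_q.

The 127-Weil pairing on E[127] over F_{7678032003931} is alternating-bilinear: e_{127}(P',Q') = e_{127}(P,Q)^det(M).
Hence e(P,Q) = e(P',Q')^{95} where 95 = 123^{-1} mod 127.
Run Miller on y^2=x^3+2102128970120 over F_{7678032003931}: ladder 1111111 (7 bits); e = f_P(D_Q)/f_Q(D_P).
e_{127}(P',Q') = 4832897724766 + 7405712564683*t + 3901732166239*t^2.
e_{127}(P,Q) = (4832897724766 + 7405712564683*t + 3901732166239*t^2)^{95} = 3531774607323 + 2884563515131*t + 47168033860*t^2.

3531774607323 + 2884563515131*t + 47168033860*t^2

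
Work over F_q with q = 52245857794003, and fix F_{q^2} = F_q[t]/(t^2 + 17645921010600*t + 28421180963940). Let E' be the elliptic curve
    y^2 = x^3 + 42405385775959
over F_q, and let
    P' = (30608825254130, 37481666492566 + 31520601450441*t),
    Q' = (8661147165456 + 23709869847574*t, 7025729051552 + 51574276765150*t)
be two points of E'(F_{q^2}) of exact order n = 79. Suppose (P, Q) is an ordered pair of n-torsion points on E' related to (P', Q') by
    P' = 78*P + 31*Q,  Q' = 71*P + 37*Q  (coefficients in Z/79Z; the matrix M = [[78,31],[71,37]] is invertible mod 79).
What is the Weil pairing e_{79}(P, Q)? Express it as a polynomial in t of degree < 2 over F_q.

e_{79} is bilinear + alternating on E[79], so e_{79}(78*P + 31*Q, 71*P + 37*Q) = e_{79}(P,Q)^(78*37-31*71).
So e_{79}(P,Q) = e_{79}(P',Q')^{3}, since 53*3 = 1 mod 79.
Double-and-add over 1001111: 7-1 doublings, 5-1 additions; each step l_{T,T}/v_{2T} or l_{T,P'}/v at Q'+S for random S.
f_P(D_Q)/f_Q(D_P) = 36545339760112 + 45986328285825*t.
Thus e_{79}(P,Q) = 10985258559302 + 13711294975548*t.

10985258559302 + 13711294975548*t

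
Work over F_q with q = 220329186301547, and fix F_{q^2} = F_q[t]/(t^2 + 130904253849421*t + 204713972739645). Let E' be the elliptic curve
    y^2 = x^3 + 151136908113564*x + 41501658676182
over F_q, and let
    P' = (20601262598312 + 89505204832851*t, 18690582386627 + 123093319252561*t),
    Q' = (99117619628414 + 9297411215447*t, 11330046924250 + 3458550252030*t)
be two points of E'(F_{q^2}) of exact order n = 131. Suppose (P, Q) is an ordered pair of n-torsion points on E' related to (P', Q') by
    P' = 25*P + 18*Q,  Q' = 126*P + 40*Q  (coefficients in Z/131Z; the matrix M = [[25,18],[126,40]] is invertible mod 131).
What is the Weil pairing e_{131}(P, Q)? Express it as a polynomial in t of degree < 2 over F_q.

162996424418447 + 111763037462132*t

e_{131}(aP+bQ,cP+dQ) = e_{131}(P,Q)^(ad-bc); with (a,b,c,d)=(25,18,126,40) this gives the det-131 law.
det M = 25*40 - 18*126 = -1268 = 42 (mod 131); 42^{-1} = 78 (mod 131).
Double-and-add over 10000011: 8-1 doublings, 3-1 additions; each step l_{T,T}/v_{2T} or l_{T,P'}/v at Q'+S for random S.
The quotient is 202051308176973 + 153250201142750*t.
e_{131}(P,Q) = (202051308176973 + 153250201142750*t)^{78} = 162996424418447 + 111763037462132*t.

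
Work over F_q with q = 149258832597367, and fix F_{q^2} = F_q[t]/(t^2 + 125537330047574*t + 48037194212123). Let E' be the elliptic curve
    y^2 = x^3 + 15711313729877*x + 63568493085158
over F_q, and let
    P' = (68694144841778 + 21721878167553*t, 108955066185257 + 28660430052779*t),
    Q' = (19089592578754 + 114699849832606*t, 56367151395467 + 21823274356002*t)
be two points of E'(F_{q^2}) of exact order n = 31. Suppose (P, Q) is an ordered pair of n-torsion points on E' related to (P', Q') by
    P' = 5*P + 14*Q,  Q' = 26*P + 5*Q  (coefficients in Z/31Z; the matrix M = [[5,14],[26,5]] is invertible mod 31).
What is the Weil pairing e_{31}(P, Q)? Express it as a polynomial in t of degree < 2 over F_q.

Under M = [[5,14],[26,5]] in GL_2(Z/31), e_{31}(P',Q') = e_{31}(P,Q)^(5*5-14*26 mod 31).
Hence e(P,Q) = e(P',Q')^{16} where 16 = 2^{-1} mod 31.
Build f_{31,P'} and f_{31,Q'} via the 5-bit ladder of 31=11111_2; evaluate at shifted divisors; quotient in F_{149258832597367^2}.
Result: e(P',Q') = 52773937143914 + 27416304389694*t.
Finally e_{31}(P,Q) = 120589993064803 + 116087238428306*t.

120589993064803 + 116087238428306*t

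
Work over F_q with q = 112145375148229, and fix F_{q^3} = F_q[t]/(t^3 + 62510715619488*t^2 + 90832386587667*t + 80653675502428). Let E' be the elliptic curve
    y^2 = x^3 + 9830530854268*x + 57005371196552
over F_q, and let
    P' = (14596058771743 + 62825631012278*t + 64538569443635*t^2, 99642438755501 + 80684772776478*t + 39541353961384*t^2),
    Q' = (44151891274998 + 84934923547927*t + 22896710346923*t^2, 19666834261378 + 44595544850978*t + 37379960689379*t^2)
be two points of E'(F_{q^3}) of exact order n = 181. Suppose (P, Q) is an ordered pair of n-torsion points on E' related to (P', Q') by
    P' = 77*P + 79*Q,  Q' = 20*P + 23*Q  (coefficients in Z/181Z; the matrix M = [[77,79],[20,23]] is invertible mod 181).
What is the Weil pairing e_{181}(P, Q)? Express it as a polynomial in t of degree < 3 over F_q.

77693496917960 + 20569265710653*t + 39912964528*t^2

Alternating bilinearity on E[181] (values in mu_{181} in F_{112145375148229^3}) gives e(P',Q') = e(P,Q)^det(M).
det M = 77*23 - 79*20 = 191 = 10 (mod 181); 10^{-1} = 163 (mod 181).
Build f_{181,P'} and f_{181,Q'} via the 8-bit ladder of 181=10110101_2; evaluate at shifted divisors; quotient in F_{112145375148229^3}.
Miller gives e_{181}(P',Q') = 115946948090 + 45263044174807*t + 76555539213233*t^2 in F_{112145375148229^3}.
Hence e(P,Q) = 77693496917960 + 20569265710653*t + 39912964528*t^2 in F_{112145375148229^3}^*.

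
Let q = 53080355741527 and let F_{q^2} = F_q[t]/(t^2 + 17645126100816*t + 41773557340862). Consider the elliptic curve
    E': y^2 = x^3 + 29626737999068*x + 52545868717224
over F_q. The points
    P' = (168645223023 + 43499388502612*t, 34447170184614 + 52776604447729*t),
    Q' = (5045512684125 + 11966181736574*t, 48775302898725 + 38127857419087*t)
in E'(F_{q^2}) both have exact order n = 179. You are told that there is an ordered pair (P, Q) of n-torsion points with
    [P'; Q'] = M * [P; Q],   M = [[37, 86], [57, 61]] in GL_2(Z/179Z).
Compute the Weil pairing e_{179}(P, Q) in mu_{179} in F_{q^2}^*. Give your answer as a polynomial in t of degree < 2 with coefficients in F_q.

9002406398187 + 43765807842264*t

Since e_{179}(P,P)=e_{179}(Q,Q)=1 and e_{179}(Q,P)=e_{179}(P,Q)^{-1}, expanding e_{179}(37*P + 86*Q,57*P + 61*Q) leaves e(P,Q)^det(M).
det M = 37*61 - 86*57 = -2645 = 40 (mod 179); 40^{-1} = 94 (mod 179).
8-bit Miller (10110011) on E'/F_{53080355741527} with a'=29626737999068, b'=52545868717224: accumulate tangent/chord ratios at Q'+S and P'+S'.
Miller gives e_{179}(P',Q') = 38362631545653 + 13159315188144*t in F_{53080355741527^2}.
Thus e_{179}(P,Q) = 9002406398187 + 43765807842264*t.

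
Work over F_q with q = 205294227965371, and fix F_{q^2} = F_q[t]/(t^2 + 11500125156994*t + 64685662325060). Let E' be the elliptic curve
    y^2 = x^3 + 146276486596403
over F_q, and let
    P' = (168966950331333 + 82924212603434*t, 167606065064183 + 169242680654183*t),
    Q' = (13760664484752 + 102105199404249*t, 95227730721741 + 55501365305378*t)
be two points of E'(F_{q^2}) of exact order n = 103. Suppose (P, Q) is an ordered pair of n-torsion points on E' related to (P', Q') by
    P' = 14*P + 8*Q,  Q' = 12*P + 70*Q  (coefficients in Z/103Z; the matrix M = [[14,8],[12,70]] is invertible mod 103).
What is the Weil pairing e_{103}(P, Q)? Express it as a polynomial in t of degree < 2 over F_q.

45645447214883 + 111677017606618*t

e_{103}(aP+bQ,cP+dQ) = e_{103}(P,Q)^(ad-bc); with (a,b,c,d)=(14,8,12,70) this gives the det-103 law.
Inverting 60 mod 103: 91. Thus e_{103}(P,Q) = e(P',Q')^{91}.
n = 103 = (1100111)_2 (7 bits, wt 5); accumulate f_{103,P'}(Q'+S)/f_{103,P'}(S) along the 6-step ladder.
Result: e(P',Q') = 158433098059714 + 172197805510108*t.
Hence e(P,Q) = 45645447214883 + 111677017606618*t in F_{205294227965371^2}^*.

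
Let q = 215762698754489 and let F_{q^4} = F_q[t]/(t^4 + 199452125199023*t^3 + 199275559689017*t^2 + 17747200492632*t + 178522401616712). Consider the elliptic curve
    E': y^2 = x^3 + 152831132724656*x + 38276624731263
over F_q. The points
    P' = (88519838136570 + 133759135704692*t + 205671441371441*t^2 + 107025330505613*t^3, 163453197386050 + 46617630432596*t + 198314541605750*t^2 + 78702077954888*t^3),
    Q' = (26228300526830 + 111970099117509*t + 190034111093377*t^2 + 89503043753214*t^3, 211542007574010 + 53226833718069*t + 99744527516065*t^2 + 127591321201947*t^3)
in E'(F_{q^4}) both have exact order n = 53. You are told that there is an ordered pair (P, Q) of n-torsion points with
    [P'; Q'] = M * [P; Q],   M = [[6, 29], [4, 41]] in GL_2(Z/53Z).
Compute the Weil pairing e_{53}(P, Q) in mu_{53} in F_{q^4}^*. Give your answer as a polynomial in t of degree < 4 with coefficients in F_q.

142468794544440 + 169051863114361*t + 71239021155762*t^2 + 129141898269291*t^3

Alternating bilinearity on E[53] (values in mu_{53} in F_{215762698754489^4}) gives e(P',Q') = e(P,Q)^det(M).
So e_{53}(P,Q) = e_{53}(P',Q')^{42}, since 24*42 = 1 mod 53.
Run Miller on y^2=x^3+152831132724656*x+38276624731263 over F_{215762698754489}: ladder 110101 (6 bits); e = f_P(D_Q)/f_Q(D_P).
So e_{53}(P',Q') = 34722476678862 + 137411576695040*t + 14468527063607*t^2 + 3256254561142*t^3.
Finally e_{53}(P,Q) = 142468794544440 + 169051863114361*t + 71239021155762*t^2 + 129141898269291*t^3.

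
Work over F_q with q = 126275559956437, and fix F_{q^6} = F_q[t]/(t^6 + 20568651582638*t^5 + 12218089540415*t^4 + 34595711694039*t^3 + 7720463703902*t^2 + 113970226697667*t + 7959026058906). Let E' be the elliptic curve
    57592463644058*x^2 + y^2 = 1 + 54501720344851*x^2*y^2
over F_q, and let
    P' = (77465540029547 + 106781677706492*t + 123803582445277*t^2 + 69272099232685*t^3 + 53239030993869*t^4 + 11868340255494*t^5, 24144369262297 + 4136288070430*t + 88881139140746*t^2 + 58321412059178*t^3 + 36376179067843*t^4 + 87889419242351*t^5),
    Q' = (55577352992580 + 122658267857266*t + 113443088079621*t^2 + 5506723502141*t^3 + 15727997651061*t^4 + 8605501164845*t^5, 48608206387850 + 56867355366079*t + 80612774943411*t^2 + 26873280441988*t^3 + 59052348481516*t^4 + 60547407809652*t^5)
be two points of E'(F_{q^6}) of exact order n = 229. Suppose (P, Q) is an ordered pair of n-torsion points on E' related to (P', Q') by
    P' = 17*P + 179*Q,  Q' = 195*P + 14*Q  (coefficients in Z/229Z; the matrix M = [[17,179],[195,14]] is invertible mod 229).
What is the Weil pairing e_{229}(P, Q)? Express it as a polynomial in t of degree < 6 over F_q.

Alternating bilinearity on E[229] (values in mu_{229} in F_{126275559956437^6}) gives e(P',Q') = e(P,Q)^det(M).
Inverting 141 mod 229: 13. Thus e_{229}(P,Q) = e(P',Q')^{13}.
Edwards a_E,d_E -> Montgomery A=79034673091571,B=41425638939948 -> Weierstrass 48523415724503,43706761017876 via alpha=81820143976370,beta=32341575813911.
8-bit Miller (11100101) on E'/F_{126275559956437} with a'=48523415724503, b'=43706761017876: accumulate tangent/chord ratios at Q'+S and P'+S'.
e_{229}(P',Q') = 43579274302290 + 31603671093134*t + 39183619120988*t^2 + 19412319952296*t^3 + 67508185888925*t^4 + 48137652227596*t^5.
Thus e_{229}(P,Q) = 34260496779858 + 48493464025303*t + 111655902896178*t^2 + 104603909158099*t^3 + 92862295391723*t^4 + 48099426518787*t^5.

34260496779858 + 48493464025303*t + 111655902896178*t^2 + 104603909158099*t^3 + 92862295391723*t^4 + 48099426518787*t^5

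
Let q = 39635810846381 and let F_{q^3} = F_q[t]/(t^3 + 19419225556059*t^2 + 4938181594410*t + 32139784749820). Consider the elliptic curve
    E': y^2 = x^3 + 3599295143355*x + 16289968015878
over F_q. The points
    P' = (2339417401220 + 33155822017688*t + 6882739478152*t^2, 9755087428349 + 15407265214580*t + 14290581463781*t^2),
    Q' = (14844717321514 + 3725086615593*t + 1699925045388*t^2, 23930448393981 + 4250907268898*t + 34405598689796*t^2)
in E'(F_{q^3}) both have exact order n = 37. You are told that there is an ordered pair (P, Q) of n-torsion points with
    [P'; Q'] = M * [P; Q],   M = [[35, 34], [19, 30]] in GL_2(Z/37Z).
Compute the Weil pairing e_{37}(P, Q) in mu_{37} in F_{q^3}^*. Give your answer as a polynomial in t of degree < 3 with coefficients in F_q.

The 37-Weil pairing on E[37] over F_{39635810846381} is alternating-bilinear: e_{37}(P',Q') = e_{37}(P,Q)^det(M).
det(M) mod 37 = 34; its inverse in (Z/37)^* is 12 (check: 34*12 mod 37 = 1).
Double-and-add over 100101: 6-1 doublings, 3-1 additions; each step l_{T,T}/v_{2T} or l_{T,P'}/v at Q'+S for random S.
f_P(D_Q)/f_Q(D_P) = 10616561743970 + 8548857648134*t + 5901221749925*t^2.
Hence e(P,Q) = 32680393540596 + 22738429810357*t + 15206901750922*t^2 in F_{39635810846381^3}^*.

32680393540596 + 22738429810357*t + 15206901750922*t^2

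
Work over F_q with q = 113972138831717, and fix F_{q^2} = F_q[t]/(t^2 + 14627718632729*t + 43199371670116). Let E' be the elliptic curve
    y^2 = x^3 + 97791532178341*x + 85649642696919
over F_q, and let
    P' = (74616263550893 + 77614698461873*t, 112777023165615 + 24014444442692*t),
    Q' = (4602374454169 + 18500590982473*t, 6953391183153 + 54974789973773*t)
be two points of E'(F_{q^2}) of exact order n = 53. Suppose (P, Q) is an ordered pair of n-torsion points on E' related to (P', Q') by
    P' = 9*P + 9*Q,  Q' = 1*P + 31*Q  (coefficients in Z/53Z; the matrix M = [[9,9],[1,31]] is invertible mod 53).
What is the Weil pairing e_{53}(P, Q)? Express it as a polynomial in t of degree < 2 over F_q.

Under M = [[9,9],[1,31]] in GL_2(Z/53), e_{53}(P',Q') = e_{53}(P,Q)^(9*31-9*1 mod 53).
Hence e(P,Q) = e(P',Q')^{32} where 32 = 5^{-1} mod 53.
Miller loop for e_{53} over F_{113972138831717^2}: bits of 53 = 110101; 5 double steps + 3 add steps, l/v at each.
The quotient is 108748907577487 + 31952958515403*t.
(108748907577487 + 31952958515403*t)^{32} mod (113972138831717,f) = 71255515858851 + 1939164109785*t.

71255515858851 + 1939164109785*t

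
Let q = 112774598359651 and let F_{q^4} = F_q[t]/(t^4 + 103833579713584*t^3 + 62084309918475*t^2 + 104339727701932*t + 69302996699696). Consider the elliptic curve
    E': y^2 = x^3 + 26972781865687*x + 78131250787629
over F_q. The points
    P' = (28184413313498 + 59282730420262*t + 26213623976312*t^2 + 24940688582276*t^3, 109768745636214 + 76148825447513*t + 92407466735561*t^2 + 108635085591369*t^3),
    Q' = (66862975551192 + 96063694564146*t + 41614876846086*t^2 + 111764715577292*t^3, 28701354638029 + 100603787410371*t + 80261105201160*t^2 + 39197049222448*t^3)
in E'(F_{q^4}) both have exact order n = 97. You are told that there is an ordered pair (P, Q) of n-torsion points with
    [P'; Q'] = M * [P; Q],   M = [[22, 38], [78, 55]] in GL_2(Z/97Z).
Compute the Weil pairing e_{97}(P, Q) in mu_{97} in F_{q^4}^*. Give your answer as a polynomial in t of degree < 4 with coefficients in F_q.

Since e_{97}(P,P)=e_{97}(Q,Q)=1 and e_{97}(Q,P)=e_{97}(P,Q)^{-1}, expanding e_{97}(22*P + 38*Q,78*P + 55*Q) leaves e(P,Q)^det(M).
det M = 22*55 - 38*78 = -1754 = 89 (mod 97); 89^{-1} = 12 (mod 97).
Miller loop for e_{97} over F_{112774598359651^4}: bits of 97 = 1100001; 6 double steps + 2 add steps, l/v at each.
So e_{97}(P',Q') = 30667530625434 + 13988499568143*t + 37615278956152*t^2 + 55279217944915*t^3.
e_{97}(P,Q) = (30667530625434 + 13988499568143*t + 37615278956152*t^2 + 55279217944915*t^3)^{12} = 110407005740876 + 109702023490384*t + 41950413817948*t^2 + 5878697820240*t^3.

110407005740876 + 109702023490384*t + 41950413817948*t^2 + 5878697820240*t^3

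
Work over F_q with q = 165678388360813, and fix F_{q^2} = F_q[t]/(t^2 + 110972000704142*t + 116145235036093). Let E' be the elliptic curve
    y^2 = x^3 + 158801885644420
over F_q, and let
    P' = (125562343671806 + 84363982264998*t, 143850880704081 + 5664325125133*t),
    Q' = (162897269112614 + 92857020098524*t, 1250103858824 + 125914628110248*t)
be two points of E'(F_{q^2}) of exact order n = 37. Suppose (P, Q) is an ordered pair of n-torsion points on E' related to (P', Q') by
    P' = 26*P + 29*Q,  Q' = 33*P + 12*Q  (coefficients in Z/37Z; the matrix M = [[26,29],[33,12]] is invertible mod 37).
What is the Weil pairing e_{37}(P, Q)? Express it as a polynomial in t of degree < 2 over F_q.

777997992876 + 114934526421597*t

The 37-Weil pairing on E[37] over F_{165678388360813} is alternating-bilinear: e_{37}(P',Q') = e_{37}(P,Q)^det(M).
Inverting 21 mod 37: 30. Thus e_{37}(P,Q) = e(P',Q')^{30}.
Double-and-add over 100101: 6-1 doublings, 3-1 additions; each step l_{T,T}/v_{2T} or l_{T,P'}/v at Q'+S for random S.
Result: e(P',Q') = 146564800730371 + 98918764034977*t.
(146564800730371 + 98918764034977*t)^{30} mod (165678388360813,f) = 777997992876 + 114934526421597*t.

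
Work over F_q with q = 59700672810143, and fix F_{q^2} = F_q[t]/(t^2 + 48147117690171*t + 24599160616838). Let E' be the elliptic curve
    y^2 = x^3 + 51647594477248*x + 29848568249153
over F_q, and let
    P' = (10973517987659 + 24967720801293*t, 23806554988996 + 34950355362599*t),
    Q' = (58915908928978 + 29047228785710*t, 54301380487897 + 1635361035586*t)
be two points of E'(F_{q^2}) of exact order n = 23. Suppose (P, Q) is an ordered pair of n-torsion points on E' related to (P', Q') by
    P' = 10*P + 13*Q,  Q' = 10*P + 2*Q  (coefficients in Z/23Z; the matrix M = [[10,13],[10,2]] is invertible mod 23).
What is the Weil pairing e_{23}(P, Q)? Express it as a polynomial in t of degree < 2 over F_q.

52042074213563 + 49500552309769*t

Since e_{23}(P,P)=e_{23}(Q,Q)=1 and e_{23}(Q,P)=e_{23}(P,Q)^{-1}, expanding e_{23}(10*P + 13*Q,10*P + 2*Q) leaves e(P,Q)^det(M).
det M = 10*2 - 13*10 = -110 = 5 (mod 23); 5^{-1} = 14 (mod 23).
Build f_{23,P'} and f_{23,Q'} via the 5-bit ladder of 23=10111_2; evaluate at shifted divisors; quotient in F_{59700672810143^2}.
The quotient is 8749099666045 + 48596230676447*t.
e_{23}(P,Q) = (8749099666045 + 48596230676447*t)^{14} = 52042074213563 + 49500552309769*t.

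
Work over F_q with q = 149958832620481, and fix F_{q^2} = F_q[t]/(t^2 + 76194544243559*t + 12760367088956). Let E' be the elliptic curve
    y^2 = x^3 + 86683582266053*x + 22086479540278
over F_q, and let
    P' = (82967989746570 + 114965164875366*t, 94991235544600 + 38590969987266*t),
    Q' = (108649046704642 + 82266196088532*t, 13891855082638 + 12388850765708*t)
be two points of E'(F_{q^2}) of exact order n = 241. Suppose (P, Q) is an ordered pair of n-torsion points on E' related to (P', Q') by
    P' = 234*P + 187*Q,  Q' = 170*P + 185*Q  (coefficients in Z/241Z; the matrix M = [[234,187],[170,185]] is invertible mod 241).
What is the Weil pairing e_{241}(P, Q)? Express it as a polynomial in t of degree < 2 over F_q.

100492586318448 + 51403133943990*t

Under M = [[234,187],[170,185]] in GL_2(Z/241), e_{241}(P',Q') = e_{241}(P,Q)^(234*185-187*170 mod 241).
234*185 - 187*170 = 11500; reduced mod 241: det = 173, inverse 202.
Double-and-add over 11110001: 8-1 doublings, 5-1 additions; each step l_{T,T}/v_{2T} or l_{T,P'}/v at Q'+S for random S.
e_{241}(P',Q') = 88024253846967 + 20632828058856*t.
Thus e_{241}(P,Q) = 100492586318448 + 51403133943990*t.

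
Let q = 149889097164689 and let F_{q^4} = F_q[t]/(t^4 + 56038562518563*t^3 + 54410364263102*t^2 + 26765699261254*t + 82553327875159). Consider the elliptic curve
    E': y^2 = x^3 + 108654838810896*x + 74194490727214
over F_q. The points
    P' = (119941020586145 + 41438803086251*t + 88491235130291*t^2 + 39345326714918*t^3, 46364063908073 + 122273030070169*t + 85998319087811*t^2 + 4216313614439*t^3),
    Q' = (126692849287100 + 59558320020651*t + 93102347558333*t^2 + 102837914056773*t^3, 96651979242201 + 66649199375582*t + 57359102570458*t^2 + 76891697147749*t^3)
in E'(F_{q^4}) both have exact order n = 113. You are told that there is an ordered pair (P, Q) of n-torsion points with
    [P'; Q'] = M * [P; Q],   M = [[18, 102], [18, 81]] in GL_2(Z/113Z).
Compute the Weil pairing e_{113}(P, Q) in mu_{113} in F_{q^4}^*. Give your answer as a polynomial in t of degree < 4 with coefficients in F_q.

24714681230755 + 9319488236019*t + 117985885712811*t^2 + 49732484751069*t^3

e_{113}(aP+bQ,cP+dQ) = e_{113}(P,Q)^(ad-bc); with (a,b,c,d)=(18,102,18,81) this gives the det-113 law.
det(M) mod 113 = 74; its inverse in (Z/113)^* is 84 (check: 74*84 mod 113 = 1).
7-bit Miller (1110001) on E'/F_{149889097164689} with a'=108654838810896, b'=74194490727214: accumulate tangent/chord ratios at Q'+S and P'+S'.
So e_{113}(P',Q') = 10245811387889 + 56290170421072*t + 132646119335324*t^2 + 19223840999390*t^3.
(10245811387889 + 56290170421072*t + 132646119335324*t^2 + 19223840999390*t^3)^{84} mod (149889097164689,f) = 24714681230755 + 9319488236019*t + 117985885712811*t^2 + 49732484751069*t^3.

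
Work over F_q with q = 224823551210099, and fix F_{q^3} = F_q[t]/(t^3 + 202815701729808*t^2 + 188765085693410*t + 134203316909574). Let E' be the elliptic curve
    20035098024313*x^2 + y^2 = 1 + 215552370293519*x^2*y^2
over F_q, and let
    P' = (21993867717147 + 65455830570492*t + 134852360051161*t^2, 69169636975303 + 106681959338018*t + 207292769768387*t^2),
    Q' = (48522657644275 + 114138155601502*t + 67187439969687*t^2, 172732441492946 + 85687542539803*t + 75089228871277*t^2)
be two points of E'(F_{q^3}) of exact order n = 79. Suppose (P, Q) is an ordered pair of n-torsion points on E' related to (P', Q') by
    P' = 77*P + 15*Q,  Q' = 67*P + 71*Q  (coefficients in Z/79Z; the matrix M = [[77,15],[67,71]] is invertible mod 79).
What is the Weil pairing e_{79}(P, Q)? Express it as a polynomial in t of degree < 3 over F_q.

The 79-Weil pairing on E[79] over F_{224823551210099} is alternating-bilinear: e_{79}(P',Q') = e_{79}(P,Q)^det(M).
So e_{79}(P,Q) = e_{79}(P',Q')^{52}, since 38*52 = 1 mod 79.
Edwards a_E,d_E -> Montgomery A=86027334279920,B=167578416033189 -> Weierstrass 161000209202292,190970086886047 via alpha=39264578052972,beta=63532457537748.
n = 79 = (1001111)_2 (7 bits, wt 5); accumulate f_{79,P'}(Q'+S)/f_{79,P'}(S) along the 6-step ladder.
Result: e(P',Q') = 59933014285707 + 174341276933243*t + 123184124092989*t^2.
Raise to 52: e(P,Q) = 135751621015686 + 86353552941226*t + 2369547899039*t^2 in mu_{79}.

135751621015686 + 86353552941226*t + 2369547899039*t^2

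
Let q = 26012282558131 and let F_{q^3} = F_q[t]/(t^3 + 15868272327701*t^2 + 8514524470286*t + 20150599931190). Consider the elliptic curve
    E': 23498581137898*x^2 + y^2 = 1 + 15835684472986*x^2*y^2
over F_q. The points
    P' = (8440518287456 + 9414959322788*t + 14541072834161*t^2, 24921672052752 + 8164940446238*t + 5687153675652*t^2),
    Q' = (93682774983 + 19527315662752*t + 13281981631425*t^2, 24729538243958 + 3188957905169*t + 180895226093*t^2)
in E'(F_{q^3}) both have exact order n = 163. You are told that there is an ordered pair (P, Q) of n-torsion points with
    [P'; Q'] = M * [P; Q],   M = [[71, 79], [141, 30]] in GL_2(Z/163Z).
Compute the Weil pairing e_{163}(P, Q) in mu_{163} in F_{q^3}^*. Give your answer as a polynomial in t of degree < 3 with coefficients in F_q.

Under M = [[71,79],[141,30]] in GL_2(Z/163), e_{163}(P',Q') = e_{163}(P,Q)^(71*30-79*141 mod 163).
det(M) mod 163 = 119; its inverse in (Z/163)^* is 100 (check: 119*100 mod 163 = 1).
Map (x,y)_Ed via u=(1+y)/(1-y), v=(1+y)/((1-y)x) to Montgomery A=3964384841126,B=1787062629114; then to (a',b')=(13681657222898,19803173162155).
Miller loop for e_{163} over F_{26012282558131^3}: bits of 163 = 10100011; 7 double steps + 3 add steps, l/v at each.
e_{163}(P',Q') = 11259141721096 + 18880970004703*t + 18299022866284*t^2.
Thus e_{163}(P,Q) = 12795152564000 + 10176283772641*t + 19331293973926*t^2.

12795152564000 + 10176283772641*t + 19331293973926*t^2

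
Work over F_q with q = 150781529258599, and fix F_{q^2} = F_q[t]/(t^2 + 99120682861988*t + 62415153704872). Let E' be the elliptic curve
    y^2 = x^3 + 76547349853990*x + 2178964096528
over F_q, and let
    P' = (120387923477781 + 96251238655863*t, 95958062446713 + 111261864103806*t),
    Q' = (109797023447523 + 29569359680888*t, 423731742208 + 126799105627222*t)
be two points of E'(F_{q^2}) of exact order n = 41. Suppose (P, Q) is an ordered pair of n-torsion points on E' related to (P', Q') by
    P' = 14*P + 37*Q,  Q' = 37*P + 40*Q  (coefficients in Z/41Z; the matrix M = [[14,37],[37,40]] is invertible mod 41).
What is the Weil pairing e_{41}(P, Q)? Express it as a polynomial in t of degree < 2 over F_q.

54707124258692 + 8065019926405*t

Alternating bilinearity on E[41] (values in mu_{41} in F_{150781529258599^2}) gives e(P',Q') = e(P,Q)^det(M).
So e_{41}(P,Q) = e_{41}(P',Q')^{15}, since 11*15 = 1 mod 41.
6-bit Miller (101001) on E'/F_{150781529258599} with a'=76547349853990, b'=2178964096528: accumulate tangent/chord ratios at Q'+S and P'+S'.
The quotient is 38322814069125 + 3413611495924*t.
(38322814069125 + 3413611495924*t)^{15} mod (150781529258599,f) = 54707124258692 + 8065019926405*t.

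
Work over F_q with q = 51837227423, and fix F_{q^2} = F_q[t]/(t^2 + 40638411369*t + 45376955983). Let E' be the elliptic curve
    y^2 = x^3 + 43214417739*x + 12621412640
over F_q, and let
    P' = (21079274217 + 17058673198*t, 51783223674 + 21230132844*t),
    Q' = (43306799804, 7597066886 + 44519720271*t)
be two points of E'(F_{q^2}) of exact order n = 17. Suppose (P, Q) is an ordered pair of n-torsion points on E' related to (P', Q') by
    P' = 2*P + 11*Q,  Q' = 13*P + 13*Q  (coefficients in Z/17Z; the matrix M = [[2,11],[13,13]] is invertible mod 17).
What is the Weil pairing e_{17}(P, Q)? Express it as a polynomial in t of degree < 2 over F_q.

50060678417 + 14448829022*t

Under M = [[2,11],[13,13]] in GL_2(Z/17), e_{17}(P',Q') = e_{17}(P,Q)^(2*13-11*13 mod 17).
Hence e(P,Q) = e(P',Q')^{9} where 9 = 2^{-1} mod 17.
5-bit Miller (10001) on E'/F_{51837227423} with a'=43214417739, b'=12621412640: accumulate tangent/chord ratios at Q'+S and P'+S'.
Result: e(P',Q') = 36719176784 + 241186211*t.
Raise to 9: e(P,Q) = 50060678417 + 14448829022*t in mu_{17}.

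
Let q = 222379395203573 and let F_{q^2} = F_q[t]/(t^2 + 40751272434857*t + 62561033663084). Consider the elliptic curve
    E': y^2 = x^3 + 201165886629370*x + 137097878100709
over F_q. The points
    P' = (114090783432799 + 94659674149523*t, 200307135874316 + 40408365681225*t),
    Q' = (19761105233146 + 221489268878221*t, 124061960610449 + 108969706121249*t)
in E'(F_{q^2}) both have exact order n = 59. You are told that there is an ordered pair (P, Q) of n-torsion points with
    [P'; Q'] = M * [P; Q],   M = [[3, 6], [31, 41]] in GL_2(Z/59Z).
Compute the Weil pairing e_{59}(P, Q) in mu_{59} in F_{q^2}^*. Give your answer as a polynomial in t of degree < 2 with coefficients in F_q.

145386695696928 + 133593227555405*t

Under M = [[3,6],[31,41]] in GL_2(Z/59), e_{59}(P',Q') = e_{59}(P,Q)^(3*41-6*31 mod 59).
Inverting 55 mod 59: 44. Thus e_{59}(P,Q) = e(P',Q')^{44}.
n = 59 = (111011)_2 (6 bits, wt 5); accumulate f_{59,P'}(Q'+S)/f_{59,P'}(S) along the 5-step ladder.
f_P(D_Q)/f_Q(D_P) = 178011792246307 + 131276889517296*t.
Raise to 44: e(P,Q) = 145386695696928 + 133593227555405*t in mu_{59}.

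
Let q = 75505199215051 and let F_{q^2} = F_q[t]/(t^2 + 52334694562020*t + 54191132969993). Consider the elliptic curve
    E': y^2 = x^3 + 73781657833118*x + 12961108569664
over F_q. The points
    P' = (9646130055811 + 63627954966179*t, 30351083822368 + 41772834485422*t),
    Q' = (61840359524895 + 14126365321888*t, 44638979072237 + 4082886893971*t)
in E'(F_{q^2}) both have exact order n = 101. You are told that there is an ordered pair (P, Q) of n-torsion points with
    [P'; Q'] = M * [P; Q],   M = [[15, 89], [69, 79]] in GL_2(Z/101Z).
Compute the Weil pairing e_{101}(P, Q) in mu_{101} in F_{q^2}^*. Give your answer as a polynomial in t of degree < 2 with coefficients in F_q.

Under M = [[15,89],[69,79]] in GL_2(Z/101), e_{101}(P',Q') = e_{101}(P,Q)^(15*79-89*69 mod 101).
So e_{101}(P,Q) = e_{101}(P',Q')^{72}, since 94*72 = 1 mod 101.
Build f_{101,P'} and f_{101,Q'} via the 7-bit ladder of 101=1100101_2; evaluate at shifted divisors; quotient in F_{75505199215051^2}.
Miller gives e_{101}(P',Q') = 62692595325687 + 65525863962398*t in F_{75505199215051^2}.
(62692595325687 + 65525863962398*t)^{72} mod (75505199215051,f) = 62481932548760 + 41353748046481*t.

62481932548760 + 41353748046481*t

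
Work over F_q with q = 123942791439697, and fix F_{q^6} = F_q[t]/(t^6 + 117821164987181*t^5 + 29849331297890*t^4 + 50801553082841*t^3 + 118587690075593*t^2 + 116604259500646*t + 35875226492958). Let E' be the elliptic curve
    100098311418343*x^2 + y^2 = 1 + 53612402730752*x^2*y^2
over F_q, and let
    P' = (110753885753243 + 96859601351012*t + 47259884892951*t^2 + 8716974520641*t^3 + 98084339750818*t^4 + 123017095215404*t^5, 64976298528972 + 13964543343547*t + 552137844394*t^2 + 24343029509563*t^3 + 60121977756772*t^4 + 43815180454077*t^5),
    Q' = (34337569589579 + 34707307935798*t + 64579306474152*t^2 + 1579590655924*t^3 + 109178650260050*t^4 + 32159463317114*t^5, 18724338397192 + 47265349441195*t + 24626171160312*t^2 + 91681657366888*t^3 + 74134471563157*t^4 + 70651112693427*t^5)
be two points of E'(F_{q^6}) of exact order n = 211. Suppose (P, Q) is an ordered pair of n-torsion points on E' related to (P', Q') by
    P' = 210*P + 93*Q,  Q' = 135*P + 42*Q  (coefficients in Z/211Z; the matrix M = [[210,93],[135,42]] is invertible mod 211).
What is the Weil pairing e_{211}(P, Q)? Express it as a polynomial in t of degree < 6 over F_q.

113168418014483 + 106477185734635*t + 41428195090244*t^2 + 118886722734601*t^3 + 58326528963199*t^4 + 20940265337168*t^5

e_{211} is bilinear + alternating on E[211], so e_{211}(210*P + 93*Q, 135*P + 42*Q) = e_{211}(P,Q)^(210*42-93*135).
So e_{211}(P,Q) = e_{211}(P',Q')^{67}, since 63*67 = 1 mod 211.
Edwards a_E,d_E -> Montgomery A=53915309929863,B=7749890567092 -> Weierstrass 16527946314446,18750124694951 via alpha=87589848078031,beta=42607175031822.
Double-and-add over 11010011: 8-1 doublings, 5-1 additions; each step l_{T,T}/v_{2T} or l_{T,P'}/v at Q'+S for random S.
Miller gives e_{211}(P',Q') = 46939006865600 + 120585367201756*t + 32283287120897*t^2 + 106367978204467*t^3 + 116029072909570*t^4 + 104968069687599*t^5 in F_{123942791439697^6}.
Thus e_{211}(P,Q) = 113168418014483 + 106477185734635*t + 41428195090244*t^2 + 118886722734601*t^3 + 58326528963199*t^4 + 20940265337168*t^5.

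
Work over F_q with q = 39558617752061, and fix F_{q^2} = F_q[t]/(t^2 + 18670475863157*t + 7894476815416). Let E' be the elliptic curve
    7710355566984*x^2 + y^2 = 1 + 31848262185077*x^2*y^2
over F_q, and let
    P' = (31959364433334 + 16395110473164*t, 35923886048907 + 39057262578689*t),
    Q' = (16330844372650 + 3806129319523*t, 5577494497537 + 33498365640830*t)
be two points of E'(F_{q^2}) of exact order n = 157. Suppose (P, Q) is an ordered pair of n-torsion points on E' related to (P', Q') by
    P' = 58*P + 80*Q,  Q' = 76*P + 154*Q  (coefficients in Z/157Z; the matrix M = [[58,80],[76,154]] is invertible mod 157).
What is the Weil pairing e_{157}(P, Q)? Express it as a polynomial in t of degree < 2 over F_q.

18875593419078 + 24362088062157*t

e_{157} is bilinear + alternating on E[157], so e_{157}(58*P + 80*Q, 76*P + 154*Q) = e_{157}(P,Q)^(58*154-80*76).
Hence e(P,Q) = e(P',Q')^{151} where 151 = 26^{-1} mod 157.
Map (x,y)_Ed via u=(1+y)/(1-y), v=(1+y)/((1-y)x) to Montgomery A=0,B=25210809653488; then to (a',b')=(32432621683124,0).
8-bit Miller (10011101) on E'/F_{39558617752061} with a'=32432621683124, b'=0: accumulate tangent/chord ratios at Q'+S and P'+S'.
f_P(D_Q)/f_Q(D_P) = 1111528673473 + 28349485514965*t.
Thus e_{157}(P,Q) = 18875593419078 + 24362088062157*t.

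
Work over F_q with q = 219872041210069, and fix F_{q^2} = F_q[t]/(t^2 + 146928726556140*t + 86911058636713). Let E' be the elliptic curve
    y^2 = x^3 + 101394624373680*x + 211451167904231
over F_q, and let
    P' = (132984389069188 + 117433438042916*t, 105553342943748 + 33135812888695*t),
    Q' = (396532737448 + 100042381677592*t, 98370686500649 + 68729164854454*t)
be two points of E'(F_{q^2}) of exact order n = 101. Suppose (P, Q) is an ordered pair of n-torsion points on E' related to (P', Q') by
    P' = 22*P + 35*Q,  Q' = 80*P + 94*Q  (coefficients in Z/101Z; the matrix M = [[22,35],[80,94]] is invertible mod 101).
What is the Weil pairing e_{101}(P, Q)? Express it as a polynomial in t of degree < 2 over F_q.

41395531096412 + 93882142771757*t

Since e_{101}(P,P)=e_{101}(Q,Q)=1 and e_{101}(Q,P)=e_{101}(P,Q)^{-1}, expanding e_{101}(22*P + 35*Q,80*P + 94*Q) leaves e(P,Q)^det(M).
Inverting 76 mod 101: 4. Thus e_{101}(P,Q) = e(P',Q')^{4}.
7-bit Miller (1100101) on E'/F_{219872041210069} with a'=101394624373680, b'=211451167904231: accumulate tangent/chord ratios at Q'+S and P'+S'.
f_P(D_Q)/f_Q(D_P) = 111079051427187 + 121158437161828*t.
e_{101}(P,Q) = (111079051427187 + 121158437161828*t)^{4} = 41395531096412 + 93882142771757*t.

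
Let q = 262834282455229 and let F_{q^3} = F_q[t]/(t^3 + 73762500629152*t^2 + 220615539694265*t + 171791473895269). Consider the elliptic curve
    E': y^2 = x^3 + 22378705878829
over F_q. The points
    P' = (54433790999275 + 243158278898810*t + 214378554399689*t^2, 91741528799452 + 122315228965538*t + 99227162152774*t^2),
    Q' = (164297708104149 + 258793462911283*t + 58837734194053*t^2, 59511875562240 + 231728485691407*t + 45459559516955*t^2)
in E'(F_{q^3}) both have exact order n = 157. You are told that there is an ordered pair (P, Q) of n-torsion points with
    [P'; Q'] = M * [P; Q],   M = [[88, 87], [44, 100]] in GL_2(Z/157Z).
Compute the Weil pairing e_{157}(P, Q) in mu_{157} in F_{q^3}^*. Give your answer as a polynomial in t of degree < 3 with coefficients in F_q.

e_{157} is bilinear + alternating on E[157], so e_{157}(88*P + 87*Q, 44*P + 100*Q) = e_{157}(P,Q)^(88*100-87*44).
det(M) mod 157 = 105; its inverse in (Z/157)^* is 3 (check: 105*3 mod 157 = 1).
8-bit Miller (10011101) on E'/F_{262834282455229} with a'=0, b'=22378705878829: accumulate tangent/chord ratios at Q'+S and P'+S'.
Miller gives e_{157}(P',Q') = 137103518420509 + 118977423625742*t + 155365144274014*t^2 in F_{262834282455229^3}.
(137103518420509 + 118977423625742*t + 155365144274014*t^2)^{3} mod (262834282455229,f) = 246423407314989 + 24524775901796*t + 141465414063379*t^2.

246423407314989 + 24524775901796*t + 141465414063379*t^2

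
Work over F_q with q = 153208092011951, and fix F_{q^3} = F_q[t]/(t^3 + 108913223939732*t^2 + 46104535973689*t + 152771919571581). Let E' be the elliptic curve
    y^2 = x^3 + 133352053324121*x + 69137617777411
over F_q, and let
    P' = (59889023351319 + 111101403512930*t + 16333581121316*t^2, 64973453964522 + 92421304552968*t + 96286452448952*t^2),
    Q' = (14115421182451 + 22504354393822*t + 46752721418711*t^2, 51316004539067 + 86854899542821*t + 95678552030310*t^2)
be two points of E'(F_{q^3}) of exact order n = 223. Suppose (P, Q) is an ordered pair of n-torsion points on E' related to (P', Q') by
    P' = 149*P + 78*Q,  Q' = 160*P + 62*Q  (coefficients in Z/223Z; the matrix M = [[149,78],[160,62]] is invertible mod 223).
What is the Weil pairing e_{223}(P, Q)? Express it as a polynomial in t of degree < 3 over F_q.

e_{223}(aP+bQ,cP+dQ) = e_{223}(P,Q)^(ad-bc); with (a,b,c,d)=(149,78,160,62) this gives the det-223 law.
149*62 - 78*160 = -3242; reduced mod 223: det = 103, inverse 13.
Build f_{223,P'} and f_{223,Q'} via the 8-bit ladder of 223=11011111_2; evaluate at shifted divisors; quotient in F_{153208092011951^3}.
Result: e(P',Q') = 149044518541041 + 71269479952468*t + 125529363680919*t^2.
Thus e_{223}(P,Q) = 87701662675799 + 46035104826062*t + 73926868149007*t^2.

87701662675799 + 46035104826062*t + 73926868149007*t^2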